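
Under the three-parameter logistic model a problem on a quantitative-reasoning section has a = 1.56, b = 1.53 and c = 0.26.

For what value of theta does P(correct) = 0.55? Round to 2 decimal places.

P(theta) = c + (1 − c) · 1 / (1 + exp(−a(theta − b)))
Remove guessing floor: (0.55 − 0.26)/(1 − 0.26) = 0.3919
logit = ln(0.3919/0.6081) = -0.4394
theta = b + logit/(a) = 1.53 + (-0.4394)/1.5600 = 1.2484

1.25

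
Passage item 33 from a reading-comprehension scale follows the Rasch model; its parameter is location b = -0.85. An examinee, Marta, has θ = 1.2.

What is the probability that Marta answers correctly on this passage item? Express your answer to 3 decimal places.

0.886

P(θ) = 1 / (1 + exp(−(θ − b)))
Exponent: (1.2 − (-0.85)) = 2.0500
1/(1 + e^{-2.0500}) = 0.8859
P = 0.8859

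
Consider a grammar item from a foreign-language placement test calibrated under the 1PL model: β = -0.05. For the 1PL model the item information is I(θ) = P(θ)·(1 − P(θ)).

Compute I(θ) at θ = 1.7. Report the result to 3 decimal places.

P = 1/(1+e^{-1.7500}) = 0.8520
P(1−P) = 0.8520 × 0.1480 = 0.1261
I = P(1−P) = 0.12613

0.126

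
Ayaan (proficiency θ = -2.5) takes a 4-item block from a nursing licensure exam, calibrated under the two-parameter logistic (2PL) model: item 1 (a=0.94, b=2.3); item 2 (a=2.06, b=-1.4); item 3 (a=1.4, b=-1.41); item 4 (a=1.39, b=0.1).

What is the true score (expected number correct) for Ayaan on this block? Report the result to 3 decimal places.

P(θ) = 1 / (1 + exp(−a(θ − b)))
P_1 = 1/(1+e^{4.5120}) = 0.0109
P_2 = 1/(1+e^{2.2660}) = 0.0940
P_3 = 1/(1+e^{1.5260}) = 0.1786
P_4 = 1/(1+e^{3.6140}) = 0.0262
E[score] = 0.0109 + 0.0940 + 0.1786 + 0.0262 = 0.3097

0.310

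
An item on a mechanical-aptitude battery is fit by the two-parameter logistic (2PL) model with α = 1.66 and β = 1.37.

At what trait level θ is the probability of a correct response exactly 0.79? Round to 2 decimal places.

2.17

P(θ) = 1 / (1 + exp(−α(θ − β)))
logit = ln(0.7900/0.2100) = 1.3249
θ = β + logit/(α) = 1.37 + 1.3249/1.6600 = 2.1681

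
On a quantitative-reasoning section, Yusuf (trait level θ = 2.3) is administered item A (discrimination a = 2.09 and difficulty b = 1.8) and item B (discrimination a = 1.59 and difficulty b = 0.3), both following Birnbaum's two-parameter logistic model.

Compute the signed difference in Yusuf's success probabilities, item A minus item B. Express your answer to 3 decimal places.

-0.220

P(θ) = 1 / (1 + exp(−a(θ − b)))
P_A = 0.7398
P_B = 0.9601
P_A − P_B = -0.2203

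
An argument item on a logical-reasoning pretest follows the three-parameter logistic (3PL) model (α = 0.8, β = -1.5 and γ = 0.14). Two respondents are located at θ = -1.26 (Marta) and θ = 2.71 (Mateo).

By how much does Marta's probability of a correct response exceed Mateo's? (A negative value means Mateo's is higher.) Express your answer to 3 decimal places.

P(θ) = γ + (1 − γ) · 1 / (1 + exp(−α(θ − β)))
P(Marta) = 0.6112  [exponent 0.1920]
P(Mateo) = 0.9714  [exponent 3.3680]
Difference = 0.6112 − 0.9714 = -0.3602

-0.360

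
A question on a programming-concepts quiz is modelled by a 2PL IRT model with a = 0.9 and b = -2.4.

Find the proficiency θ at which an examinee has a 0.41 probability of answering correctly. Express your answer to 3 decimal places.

P(θ) = 1 / (1 + exp(−a(θ − b)))
logit = ln(0.4100/0.5900) = -0.3640
θ = b + logit/(a) = -2.4 + (-0.3640)/0.9000 = -2.8044

-2.804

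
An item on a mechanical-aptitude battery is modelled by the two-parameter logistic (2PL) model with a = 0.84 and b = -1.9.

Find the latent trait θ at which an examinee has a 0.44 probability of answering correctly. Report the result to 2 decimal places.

-2.19

P(θ) = 1 / (1 + exp(−a(θ − b)))
logit = ln(0.4400/0.5600) = -0.2412
θ = b + logit/(a) = -1.9 + (-0.2412)/0.8400 = -2.1871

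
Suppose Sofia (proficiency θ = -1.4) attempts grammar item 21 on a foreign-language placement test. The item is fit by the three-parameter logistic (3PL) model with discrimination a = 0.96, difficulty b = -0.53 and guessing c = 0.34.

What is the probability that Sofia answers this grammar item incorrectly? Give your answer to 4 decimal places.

0.4603

P(θ) = c + (1 − c) · 1 / (1 + exp(−a(θ − b)))
Exponent: 0.96 × (-1.4 − (-0.53)) = -0.8352
1/(1 + e^{0.8352}) = 0.3025
P = 0.34 + 0.66 × 0.3025 = 0.5397
P(incorrect) = 1 − 0.5397 = 0.4603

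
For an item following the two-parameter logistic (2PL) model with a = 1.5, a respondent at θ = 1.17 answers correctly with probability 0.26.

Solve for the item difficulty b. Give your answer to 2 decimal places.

P(θ) = 1 / (1 + exp(−a(θ − b)))
logit(0.26) = ln(0.26/0.74) = -1.0460
b = θ − logit/(a) = 1.17 − (-1.0460)/1.5000 = 1.8673

1.87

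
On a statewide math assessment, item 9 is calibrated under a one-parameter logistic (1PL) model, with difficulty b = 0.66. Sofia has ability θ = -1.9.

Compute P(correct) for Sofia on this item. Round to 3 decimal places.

0.072

P(θ) = 1 / (1 + exp(−(θ − b)))
Exponent: (-1.9 − 0.66) = -2.5600
1/(1 + e^{2.5600}) = 0.0718
P = 0.0718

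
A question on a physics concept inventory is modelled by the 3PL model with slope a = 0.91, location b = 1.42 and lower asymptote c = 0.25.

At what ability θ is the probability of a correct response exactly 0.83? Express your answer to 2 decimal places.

2.77

P(θ) = c + (1 − c) · 1 / (1 + exp(−a(θ − b)))
Remove guessing floor: (0.83 − 0.25)/(1 − 0.25) = 0.7733
logit = ln(0.7733/0.2267) = 1.2272
θ = b + logit/(a) = 1.42 + 1.2272/0.9100 = 2.7686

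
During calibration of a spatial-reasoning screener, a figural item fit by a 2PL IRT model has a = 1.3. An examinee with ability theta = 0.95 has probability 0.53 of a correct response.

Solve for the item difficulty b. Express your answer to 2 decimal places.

0.86

P(theta) = 1 / (1 + exp(−a(theta − b)))
logit(0.53) = ln(0.53/0.47) = 0.1201
b = theta − logit/(a) = 0.95 − 0.1201/1.3000 = 0.8576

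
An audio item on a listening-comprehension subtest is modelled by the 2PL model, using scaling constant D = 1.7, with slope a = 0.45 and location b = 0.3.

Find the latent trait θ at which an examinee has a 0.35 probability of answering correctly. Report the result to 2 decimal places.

-0.51

P(θ) = 1 / (1 + exp(−D·a(θ − b)))
logit = ln(0.3500/0.6500) = -0.6190
θ = b + logit/(1.7·a) = 0.3 + (-0.6190)/0.7650 = -0.5092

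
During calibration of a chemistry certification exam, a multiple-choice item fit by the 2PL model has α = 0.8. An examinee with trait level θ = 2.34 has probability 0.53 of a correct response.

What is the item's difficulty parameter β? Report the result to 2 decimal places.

2.19

P(θ) = 1 / (1 + exp(−α(θ − β)))
logit(0.53) = ln(0.53/0.47) = 0.1201
β = θ − logit/(α) = 2.34 − 0.1201/0.8000 = 2.1898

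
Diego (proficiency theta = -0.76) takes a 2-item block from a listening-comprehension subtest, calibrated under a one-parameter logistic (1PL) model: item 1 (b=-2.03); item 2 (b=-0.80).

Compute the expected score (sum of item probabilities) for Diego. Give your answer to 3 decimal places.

P(theta) = 1 / (1 + exp(−(theta − b)))
P_1 = 1/(1+e^{-1.2700}) = 0.7807
P_2 = 1/(1+e^{-0.0400}) = 0.5100
E[score] = 0.7807 + 0.5100 = 1.2907

1.291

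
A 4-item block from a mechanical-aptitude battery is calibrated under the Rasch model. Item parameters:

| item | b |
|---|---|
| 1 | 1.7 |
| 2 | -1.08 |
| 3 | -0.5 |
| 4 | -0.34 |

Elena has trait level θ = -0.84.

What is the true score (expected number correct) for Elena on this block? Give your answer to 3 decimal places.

P(θ) = 1 / (1 + exp(−(θ − b)))
P_1 = 1/(1+e^{2.5400}) = 0.0731
P_2 = 1/(1+e^{-0.2400}) = 0.5597
P_3 = 1/(1+e^{0.3400}) = 0.4158
P_4 = 1/(1+e^{0.5000}) = 0.3775
E[score] = 0.0731 + 0.5597 + 0.4158 + 0.3775 = 1.4262

1.426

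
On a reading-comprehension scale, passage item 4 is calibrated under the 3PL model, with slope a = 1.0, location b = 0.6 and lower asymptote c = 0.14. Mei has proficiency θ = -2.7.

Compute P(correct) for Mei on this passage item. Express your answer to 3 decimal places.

0.171

P(θ) = c + (1 − c) · 1 / (1 + exp(−a(θ − b)))
Exponent: 1.0 × (-2.7 − 0.6) = -3.3000
1/(1 + e^{3.3000}) = 0.0356
P = 0.14 + 0.86 × 0.0356 = 0.1706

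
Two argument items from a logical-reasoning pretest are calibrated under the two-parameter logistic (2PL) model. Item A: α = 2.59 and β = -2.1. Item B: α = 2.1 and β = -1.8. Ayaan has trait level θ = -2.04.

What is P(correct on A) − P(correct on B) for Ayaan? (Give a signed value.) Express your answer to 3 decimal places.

P(θ) = 1 / (1 + exp(−α(θ − β)))
P_A = 0.5388
P_B = 0.3766
P_A − P_B = 0.1622

0.162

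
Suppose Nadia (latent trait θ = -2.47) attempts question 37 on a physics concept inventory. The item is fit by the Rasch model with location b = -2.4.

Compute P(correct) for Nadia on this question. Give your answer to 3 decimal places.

0.483

P(θ) = 1 / (1 + exp(−(θ − b)))
Exponent: (-2.47 − (-2.4)) = -0.0700
1/(1 + e^{0.0700}) = 0.4825
P = 0.4825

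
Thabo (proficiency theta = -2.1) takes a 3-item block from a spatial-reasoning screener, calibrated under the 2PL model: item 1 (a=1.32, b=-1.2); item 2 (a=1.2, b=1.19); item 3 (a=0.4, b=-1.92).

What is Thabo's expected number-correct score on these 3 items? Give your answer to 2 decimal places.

0.73

P(theta) = 1 / (1 + exp(−a(theta − b)))
P_1 = 1/(1+e^{1.1880}) = 0.2336
P_2 = 1/(1+e^{3.9480}) = 0.0189
P_3 = 1/(1+e^{0.0720}) = 0.4820
E[score] = 0.2336 + 0.0189 + 0.4820 = 0.7346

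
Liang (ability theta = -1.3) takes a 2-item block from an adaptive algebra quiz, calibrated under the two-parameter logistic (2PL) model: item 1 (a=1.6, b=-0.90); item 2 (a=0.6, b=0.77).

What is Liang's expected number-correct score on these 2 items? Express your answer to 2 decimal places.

P(theta) = 1 / (1 + exp(−a(theta − b)))
P_1 = 1/(1+e^{0.6400}) = 0.3452
P_2 = 1/(1+e^{1.2420}) = 0.2241
E[score] = 0.3452 + 0.2241 = 0.5693

0.57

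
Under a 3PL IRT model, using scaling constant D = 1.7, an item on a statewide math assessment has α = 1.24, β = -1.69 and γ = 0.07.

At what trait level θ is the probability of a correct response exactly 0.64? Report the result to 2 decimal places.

-1.47

P(θ) = γ + (1 − γ) · 1 / (1 + exp(−D·α(θ − β)))
Remove guessing floor: (0.64 − 0.07)/(1 − 0.07) = 0.6129
logit = ln(0.6129/0.3871) = 0.4595
θ = β + logit/(1.7·α) = -1.69 + 0.4595/2.1080 = -1.4720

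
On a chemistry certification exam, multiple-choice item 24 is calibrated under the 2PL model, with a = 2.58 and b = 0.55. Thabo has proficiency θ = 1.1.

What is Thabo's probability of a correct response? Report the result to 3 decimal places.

P(θ) = 1 / (1 + exp(−a(θ − b)))
Exponent: 2.58 × (1.1 − 0.55) = 1.4190
1/(1 + e^{-1.4190}) = 0.8052

0.805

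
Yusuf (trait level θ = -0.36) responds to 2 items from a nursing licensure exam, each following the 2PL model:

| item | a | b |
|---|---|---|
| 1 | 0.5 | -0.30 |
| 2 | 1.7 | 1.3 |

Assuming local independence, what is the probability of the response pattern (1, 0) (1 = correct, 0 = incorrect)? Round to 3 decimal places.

0.465

P(θ) = 1 / (1 + exp(−a(θ − b)))
P_1 = 1/(1+e^{0.0300}) = 0.4925
P_2 = 1/(1+e^{2.8220}) = 0.0561
L = P_1 × (1−P_2) = 0.4925 × 0.9439 = 0.46485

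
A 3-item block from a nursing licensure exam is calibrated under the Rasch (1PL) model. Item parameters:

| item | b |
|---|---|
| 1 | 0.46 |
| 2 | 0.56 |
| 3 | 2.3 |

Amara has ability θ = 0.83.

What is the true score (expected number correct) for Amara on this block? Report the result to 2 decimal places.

1.35

P(θ) = 1 / (1 + exp(−(θ − b)))
P_1 = 1/(1+e^{-0.3700}) = 0.5915
P_2 = 1/(1+e^{-0.2700}) = 0.5671
P_3 = 1/(1+e^{1.4700}) = 0.1869
E[score] = 0.5915 + 0.5671 + 0.1869 = 1.3455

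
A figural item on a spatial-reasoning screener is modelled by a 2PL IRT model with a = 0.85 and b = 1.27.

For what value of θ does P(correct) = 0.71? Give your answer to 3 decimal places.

2.323

P(θ) = 1 / (1 + exp(−a(θ − b)))
logit = ln(0.7100/0.2900) = 0.8954
θ = b + logit/(a) = 1.27 + 0.8954/0.8500 = 2.3234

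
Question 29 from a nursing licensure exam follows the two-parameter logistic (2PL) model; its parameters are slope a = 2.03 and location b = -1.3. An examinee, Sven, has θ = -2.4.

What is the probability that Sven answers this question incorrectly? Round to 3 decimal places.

0.903

P(θ) = 1 / (1 + exp(−a(θ − b)))
Exponent: 2.03 × (-2.4 − (-1.3)) = -2.2330
1/(1 + e^{2.2330}) = 0.0968
P(incorrect) = 1 − 0.0968 = 0.9032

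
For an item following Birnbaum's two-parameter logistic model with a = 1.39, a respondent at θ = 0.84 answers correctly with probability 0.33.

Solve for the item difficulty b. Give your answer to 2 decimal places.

1.35

P(θ) = 1 / (1 + exp(−a(θ − b)))
logit(0.33) = ln(0.33/0.67) = -0.7082
b = θ − logit/(a) = 0.84 − (-0.7082)/1.3900 = 1.3495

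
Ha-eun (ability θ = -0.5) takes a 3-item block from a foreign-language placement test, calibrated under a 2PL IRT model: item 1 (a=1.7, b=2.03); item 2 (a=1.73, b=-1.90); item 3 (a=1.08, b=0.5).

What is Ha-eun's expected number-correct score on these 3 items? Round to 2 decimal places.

P(θ) = 1 / (1 + exp(−a(θ − b)))
P_1 = 1/(1+e^{4.3010}) = 0.0134
P_2 = 1/(1+e^{-2.4220}) = 0.9185
P_3 = 1/(1+e^{1.0800}) = 0.2535
E[score] = 0.0134 + 0.9185 + 0.2535 = 1.1854

1.19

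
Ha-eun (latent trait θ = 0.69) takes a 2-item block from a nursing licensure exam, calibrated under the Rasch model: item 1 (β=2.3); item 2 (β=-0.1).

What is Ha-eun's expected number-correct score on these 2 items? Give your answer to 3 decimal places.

0.854

P(θ) = 1 / (1 + exp(−(θ − β)))
P_1 = 1/(1+e^{1.6100}) = 0.1666
P_2 = 1/(1+e^{-0.7900}) = 0.6878
E[score] = 0.1666 + 0.6878 = 0.8544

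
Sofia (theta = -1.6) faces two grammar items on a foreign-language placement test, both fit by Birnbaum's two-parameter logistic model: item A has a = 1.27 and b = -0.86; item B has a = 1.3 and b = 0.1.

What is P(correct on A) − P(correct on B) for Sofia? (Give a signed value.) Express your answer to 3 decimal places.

0.182

P(theta) = 1 / (1 + exp(−a(theta − b)))
P_A = 0.2809
P_B = 0.0989
P_A − P_B = 0.1821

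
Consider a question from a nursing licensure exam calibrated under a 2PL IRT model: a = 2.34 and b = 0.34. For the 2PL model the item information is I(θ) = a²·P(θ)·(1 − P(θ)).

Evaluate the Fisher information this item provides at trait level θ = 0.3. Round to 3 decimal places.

1.366

P = 1/(1+e^{0.0936}) = 0.4766
P(1−P) = 0.4766 × 0.5234 = 0.2495
I = a² × P(1−P) = 2.34² × 0.2495 = 1.36591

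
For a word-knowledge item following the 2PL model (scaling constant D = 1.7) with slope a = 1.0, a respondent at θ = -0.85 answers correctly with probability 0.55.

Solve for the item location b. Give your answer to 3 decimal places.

P(θ) = 1 / (1 + exp(−D·a(θ − b)))
logit(0.55) = ln(0.55/0.45) = 0.2007
b = θ − logit/(1.7·a) = -0.85 − 0.2007/1.7000 = -0.9680

-0.968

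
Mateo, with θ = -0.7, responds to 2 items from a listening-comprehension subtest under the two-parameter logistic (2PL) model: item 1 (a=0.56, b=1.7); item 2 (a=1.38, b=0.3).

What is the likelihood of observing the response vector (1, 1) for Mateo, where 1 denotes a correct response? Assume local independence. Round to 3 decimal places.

P(θ) = 1 / (1 + exp(−a(θ − b)))
P_1 = 1/(1+e^{1.3440}) = 0.2069
P_2 = 1/(1+e^{1.3800}) = 0.2010
L = P_1 × P_2 = 0.2069 × 0.2010 = 0.04158

0.042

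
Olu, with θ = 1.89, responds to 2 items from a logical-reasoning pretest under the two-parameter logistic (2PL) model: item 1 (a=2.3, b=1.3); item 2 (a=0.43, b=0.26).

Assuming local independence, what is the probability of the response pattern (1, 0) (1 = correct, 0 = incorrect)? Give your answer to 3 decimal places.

P(θ) = 1 / (1 + exp(−a(θ − b)))
P_1 = 1/(1+e^{-1.3570}) = 0.7953
P_2 = 1/(1+e^{-0.7009}) = 0.6684
L = P_1 × (1−P_2) = 0.7953 × 0.3316 = 0.26372

0.264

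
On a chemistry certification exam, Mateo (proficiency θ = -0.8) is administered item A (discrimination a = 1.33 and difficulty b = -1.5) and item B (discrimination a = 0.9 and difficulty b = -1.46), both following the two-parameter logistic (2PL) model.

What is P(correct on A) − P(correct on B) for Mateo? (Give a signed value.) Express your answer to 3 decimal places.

0.073

P(θ) = 1 / (1 + exp(−a(θ − b)))
P_A = 0.7173
P_B = 0.6443
P_A − P_B = 0.0730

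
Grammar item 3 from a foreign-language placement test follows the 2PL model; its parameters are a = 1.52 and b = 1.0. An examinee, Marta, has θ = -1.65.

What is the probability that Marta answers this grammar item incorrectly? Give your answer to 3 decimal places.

0.983

P(θ) = 1 / (1 + exp(−a(θ − b)))
Exponent: 1.52 × (-1.65 − 1.0) = -4.0280
1/(1 + e^{4.0280}) = 0.0175
P(incorrect) = 1 − 0.0175 = 0.9825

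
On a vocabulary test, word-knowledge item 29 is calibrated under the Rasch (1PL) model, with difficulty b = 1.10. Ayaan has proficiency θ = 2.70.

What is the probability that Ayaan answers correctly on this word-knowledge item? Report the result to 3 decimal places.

P(θ) = 1 / (1 + exp(−(θ − b)))
Exponent: (2.70 − 1.10) = 1.6000
1/(1 + e^{-1.6000}) = 0.8320
P = 0.8320

0.832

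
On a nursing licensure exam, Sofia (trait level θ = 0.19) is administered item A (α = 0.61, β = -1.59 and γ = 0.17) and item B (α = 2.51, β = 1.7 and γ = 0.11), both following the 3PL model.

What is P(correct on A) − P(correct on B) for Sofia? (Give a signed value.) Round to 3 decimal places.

0.661

P(θ) = γ + (1 − γ) · 1 / (1 + exp(−α(θ − β)))
P_A = 0.7905
P_B = 0.1297
P_A − P_B = 0.6608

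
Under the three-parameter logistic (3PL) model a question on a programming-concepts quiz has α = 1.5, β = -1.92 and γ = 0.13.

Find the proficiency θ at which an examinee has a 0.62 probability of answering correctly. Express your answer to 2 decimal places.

P(θ) = γ + (1 − γ) · 1 / (1 + exp(−α(θ − β)))
Remove guessing floor: (0.62 − 0.13)/(1 − 0.13) = 0.5632
logit = ln(0.5632/0.4368) = 0.2542
θ = β + logit/(α) = -1.92 + 0.2542/1.5000 = -1.7505

-1.75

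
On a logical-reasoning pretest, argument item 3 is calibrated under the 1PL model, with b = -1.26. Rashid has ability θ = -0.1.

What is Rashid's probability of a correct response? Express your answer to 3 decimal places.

0.761

P(θ) = 1 / (1 + exp(−(θ − b)))
Exponent: (-0.1 − (-1.26)) = 1.1600
1/(1 + e^{-1.1600}) = 0.7613
P = 0.7613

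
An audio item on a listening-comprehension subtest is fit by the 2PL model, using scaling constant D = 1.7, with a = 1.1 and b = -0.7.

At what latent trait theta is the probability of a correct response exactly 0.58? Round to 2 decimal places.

-0.53

P(theta) = 1 / (1 + exp(−D·a(theta − b)))
logit = ln(0.5800/0.4200) = 0.3228
theta = b + logit/(1.7·a) = -0.7 + 0.3228/1.8700 = -0.5274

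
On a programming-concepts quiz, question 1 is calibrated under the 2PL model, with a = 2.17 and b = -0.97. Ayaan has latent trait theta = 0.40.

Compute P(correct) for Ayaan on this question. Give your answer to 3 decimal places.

P(theta) = 1 / (1 + exp(−a(theta − b)))
Exponent: 2.17 × (0.40 − (-0.97)) = 2.9729
1/(1 + e^{-2.9729}) = 0.9513

0.951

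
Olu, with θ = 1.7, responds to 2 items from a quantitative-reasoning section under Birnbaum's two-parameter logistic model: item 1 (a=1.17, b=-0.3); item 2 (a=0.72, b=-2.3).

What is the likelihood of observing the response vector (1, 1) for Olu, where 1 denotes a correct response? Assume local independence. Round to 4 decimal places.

0.8637

P(θ) = 1 / (1 + exp(−a(θ − b)))
P_1 = 1/(1+e^{-2.3400}) = 0.9121
P_2 = 1/(1+e^{-2.8800}) = 0.9468
L = P_1 × P_2 = 0.9121 × 0.9468 = 0.86366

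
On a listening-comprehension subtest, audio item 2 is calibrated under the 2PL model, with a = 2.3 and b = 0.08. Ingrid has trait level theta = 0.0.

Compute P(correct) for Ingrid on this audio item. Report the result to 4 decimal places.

P(theta) = 1 / (1 + exp(−a(theta − b)))
Exponent: 2.3 × (0.0 − 0.08) = -0.1840
1/(1 + e^{0.1840}) = 0.4541

0.4541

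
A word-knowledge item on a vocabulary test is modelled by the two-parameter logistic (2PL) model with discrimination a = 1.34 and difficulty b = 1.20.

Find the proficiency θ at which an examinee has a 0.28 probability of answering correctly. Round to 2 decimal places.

0.50

P(θ) = 1 / (1 + exp(−a(θ − b)))
logit = ln(0.2800/0.7200) = -0.9445
θ = b + logit/(a) = 1.20 + (-0.9445)/1.3400 = 0.4952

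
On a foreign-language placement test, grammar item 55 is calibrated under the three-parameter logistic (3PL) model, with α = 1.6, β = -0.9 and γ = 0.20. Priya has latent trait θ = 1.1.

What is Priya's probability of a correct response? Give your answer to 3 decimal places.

P(θ) = γ + (1 − γ) · 1 / (1 + exp(−α(θ − β)))
Exponent: 1.6 × (1.1 − (-0.9)) = 3.2000
1/(1 + e^{-3.2000}) = 0.9608
P = 0.20 + 0.80 × 0.9608 = 0.9687

0.969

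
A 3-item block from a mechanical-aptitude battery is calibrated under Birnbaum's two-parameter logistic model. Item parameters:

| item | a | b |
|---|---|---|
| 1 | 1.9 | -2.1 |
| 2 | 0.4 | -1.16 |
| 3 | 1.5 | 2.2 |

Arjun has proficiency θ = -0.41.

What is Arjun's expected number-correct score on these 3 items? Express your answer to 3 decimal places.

P(θ) = 1 / (1 + exp(−a(θ − b)))
P_1 = 1/(1+e^{-3.2110}) = 0.9612
P_2 = 1/(1+e^{-0.3000}) = 0.5744
P_3 = 1/(1+e^{3.9150}) = 0.0196
E[score] = 0.9612 + 0.5744 + 0.0196 = 1.5552

1.555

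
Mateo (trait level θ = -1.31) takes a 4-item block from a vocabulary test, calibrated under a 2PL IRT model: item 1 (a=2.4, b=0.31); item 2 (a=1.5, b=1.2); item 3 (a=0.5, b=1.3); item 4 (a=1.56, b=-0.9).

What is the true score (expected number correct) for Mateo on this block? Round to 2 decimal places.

0.60

P(θ) = 1 / (1 + exp(−a(θ − b)))
P_1 = 1/(1+e^{3.8880}) = 0.0201
P_2 = 1/(1+e^{3.7650}) = 0.0226
P_3 = 1/(1+e^{1.3050}) = 0.2133
P_4 = 1/(1+e^{0.6396}) = 0.3453
E[score] = 0.0201 + 0.0226 + 0.2133 + 0.3453 = 0.6014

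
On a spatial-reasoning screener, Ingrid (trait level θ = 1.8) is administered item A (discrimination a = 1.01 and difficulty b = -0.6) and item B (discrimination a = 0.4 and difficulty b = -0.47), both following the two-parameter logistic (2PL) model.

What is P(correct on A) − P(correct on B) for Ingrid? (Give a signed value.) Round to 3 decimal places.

0.206

P(θ) = 1 / (1 + exp(−a(θ − b)))
P_A = 0.9186
P_B = 0.7126
P_A − P_B = 0.2060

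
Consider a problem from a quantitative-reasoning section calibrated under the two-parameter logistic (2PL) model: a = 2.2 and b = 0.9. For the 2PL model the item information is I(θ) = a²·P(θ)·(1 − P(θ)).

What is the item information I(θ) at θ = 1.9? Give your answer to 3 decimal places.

P = 1/(1+e^{-2.2000}) = 0.9002
P(1−P) = 0.9002 × 0.0998 = 0.0898
I = a² × P(1−P) = 2.2² × 0.0898 = 0.43463

0.435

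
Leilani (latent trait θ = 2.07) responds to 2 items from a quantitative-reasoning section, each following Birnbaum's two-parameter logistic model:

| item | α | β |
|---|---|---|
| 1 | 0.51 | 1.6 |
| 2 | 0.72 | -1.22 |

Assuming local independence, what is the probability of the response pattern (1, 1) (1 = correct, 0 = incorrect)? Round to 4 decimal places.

0.5117

P(θ) = 1 / (1 + exp(−α(θ − β)))
P_1 = 1/(1+e^{-0.2397}) = 0.5596
P_2 = 1/(1+e^{-2.3688}) = 0.9144
L = P_1 × P_2 = 0.5596 × 0.9144 = 0.51174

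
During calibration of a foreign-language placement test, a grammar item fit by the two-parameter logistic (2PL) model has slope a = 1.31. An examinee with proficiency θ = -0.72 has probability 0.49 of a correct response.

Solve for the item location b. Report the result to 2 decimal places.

-0.69

P(θ) = 1 / (1 + exp(−a(θ − b)))
logit(0.49) = ln(0.49/0.51) = -0.0400
b = θ − logit/(a) = -0.72 − (-0.0400)/1.3100 = -0.6895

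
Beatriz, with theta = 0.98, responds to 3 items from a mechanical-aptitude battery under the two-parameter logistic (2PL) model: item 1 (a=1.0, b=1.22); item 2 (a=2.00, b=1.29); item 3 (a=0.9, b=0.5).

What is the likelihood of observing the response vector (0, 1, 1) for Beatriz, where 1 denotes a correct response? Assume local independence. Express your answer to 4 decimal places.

0.1187

P(theta) = 1 / (1 + exp(−a(theta − b)))
P_1 = 1/(1+e^{0.2400}) = 0.4403
P_2 = 1/(1+e^{0.6200}) = 0.3498
P_3 = 1/(1+e^{-0.4320}) = 0.6064
L = (1−P_1) × P_2 × P_3 = 0.5597 × 0.3498 × 0.6064 = 0.11871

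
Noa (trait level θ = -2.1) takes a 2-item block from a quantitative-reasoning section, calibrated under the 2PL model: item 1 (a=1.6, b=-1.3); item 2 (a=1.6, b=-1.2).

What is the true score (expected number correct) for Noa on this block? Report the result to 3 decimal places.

P(θ) = 1 / (1 + exp(−a(θ − b)))
P_1 = 1/(1+e^{1.2800}) = 0.2176
P_2 = 1/(1+e^{1.4400}) = 0.1915
E[score] = 0.2176 + 0.1915 = 0.4091

0.409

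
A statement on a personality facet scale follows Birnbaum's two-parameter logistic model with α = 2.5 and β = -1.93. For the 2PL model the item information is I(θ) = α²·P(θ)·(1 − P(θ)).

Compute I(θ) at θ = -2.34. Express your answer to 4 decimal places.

P = 1/(1+e^{1.0250}) = 0.2641
P(1−P) = 0.2641 × 0.7359 = 0.1943
I = α² × P(1−P) = 2.5² × 0.1943 = 1.21456

1.2146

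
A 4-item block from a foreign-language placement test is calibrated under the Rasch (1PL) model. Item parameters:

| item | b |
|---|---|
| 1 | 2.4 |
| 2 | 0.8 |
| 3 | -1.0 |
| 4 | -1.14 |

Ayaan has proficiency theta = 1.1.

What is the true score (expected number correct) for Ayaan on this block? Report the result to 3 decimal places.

2.583

P(theta) = 1 / (1 + exp(−(theta − b)))
P_1 = 1/(1+e^{1.3000}) = 0.2142
P_2 = 1/(1+e^{-0.3000}) = 0.5744
P_3 = 1/(1+e^{-2.1000}) = 0.8909
P_4 = 1/(1+e^{-2.2400}) = 0.9038
E[score] = 0.2142 + 0.5744 + 0.8909 + 0.9038 = 2.5833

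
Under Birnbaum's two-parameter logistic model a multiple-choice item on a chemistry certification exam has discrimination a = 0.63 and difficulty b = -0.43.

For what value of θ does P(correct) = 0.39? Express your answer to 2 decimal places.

P(θ) = 1 / (1 + exp(−a(θ − b)))
logit = ln(0.3900/0.6100) = -0.4473
θ = b + logit/(a) = -0.43 + (-0.4473)/0.6300 = -1.1400

-1.14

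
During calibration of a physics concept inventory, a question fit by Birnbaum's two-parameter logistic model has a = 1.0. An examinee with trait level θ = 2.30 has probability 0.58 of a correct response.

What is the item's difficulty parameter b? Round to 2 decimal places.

P(θ) = 1 / (1 + exp(−a(θ − b)))
logit(0.58) = ln(0.58/0.42) = 0.3228
b = θ − logit/(a) = 2.30 − 0.3228/1.0000 = 1.9772

1.98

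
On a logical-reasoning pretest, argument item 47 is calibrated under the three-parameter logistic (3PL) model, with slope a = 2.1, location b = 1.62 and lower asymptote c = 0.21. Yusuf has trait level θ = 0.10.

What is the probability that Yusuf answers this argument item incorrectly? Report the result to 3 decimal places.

0.759

P(θ) = c + (1 − c) · 1 / (1 + exp(−a(θ − b)))
Exponent: 2.1 × (0.10 − 1.62) = -3.1920
1/(1 + e^{3.1920}) = 0.0395
P = 0.21 + 0.79 × 0.0395 = 0.2412
P(incorrect) = 1 − 0.2412 = 0.7588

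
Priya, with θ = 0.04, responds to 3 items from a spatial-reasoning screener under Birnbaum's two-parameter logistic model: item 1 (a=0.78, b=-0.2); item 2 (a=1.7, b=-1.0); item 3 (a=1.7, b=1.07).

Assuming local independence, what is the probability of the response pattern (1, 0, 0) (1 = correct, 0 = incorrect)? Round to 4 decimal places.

0.0679

P(θ) = 1 / (1 + exp(−a(θ − b)))
P_1 = 1/(1+e^{-0.1872}) = 0.5467
P_2 = 1/(1+e^{-1.7680}) = 0.8542
P_3 = 1/(1+e^{1.7510}) = 0.1479
L = P_1 × (1−P_2) × (1−P_3) = 0.5467 × 0.1458 × 0.8521 = 0.06791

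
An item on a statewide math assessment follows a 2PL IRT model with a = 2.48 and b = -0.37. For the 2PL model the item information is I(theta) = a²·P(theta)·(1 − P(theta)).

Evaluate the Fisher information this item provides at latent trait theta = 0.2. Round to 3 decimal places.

0.968

P = 1/(1+e^{-1.4136}) = 0.8043
P(1−P) = 0.8043 × 0.1957 = 0.1574
I = a² × P(1−P) = 2.48² × 0.1574 = 0.96796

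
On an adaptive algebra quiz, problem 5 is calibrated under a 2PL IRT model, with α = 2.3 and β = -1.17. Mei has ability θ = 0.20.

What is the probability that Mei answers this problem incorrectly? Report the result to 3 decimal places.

0.041

P(θ) = 1 / (1 + exp(−α(θ − β)))
Exponent: 2.3 × (0.20 − (-1.17)) = 3.1510
1/(1 + e^{-3.1510}) = 0.9589
P(incorrect) = 1 − 0.9589 = 0.0411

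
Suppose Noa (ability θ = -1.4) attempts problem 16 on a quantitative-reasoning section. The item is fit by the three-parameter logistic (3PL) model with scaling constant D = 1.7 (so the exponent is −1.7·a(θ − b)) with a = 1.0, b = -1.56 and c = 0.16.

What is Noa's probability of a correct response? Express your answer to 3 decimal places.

0.637

P(θ) = c + (1 − c) · 1 / (1 + exp(−D·a(θ − b)))
Exponent: 1.7 × 1.0 × (-1.4 − (-1.56)) = 0.2720
1/(1 + e^{-0.2720}) = 0.5676
P = 0.16 + 0.84 × 0.5676 = 0.6368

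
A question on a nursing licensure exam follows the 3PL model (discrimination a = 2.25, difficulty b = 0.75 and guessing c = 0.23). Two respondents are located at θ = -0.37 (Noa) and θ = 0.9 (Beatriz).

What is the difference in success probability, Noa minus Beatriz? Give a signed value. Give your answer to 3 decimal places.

P(θ) = c + (1 − c) · 1 / (1 + exp(−a(θ − b)))
P(Noa) = 0.2873  [exponent -2.5200]
P(Beatriz) = 0.6794  [exponent 0.3375]
Difference = 0.2873 − 0.6794 = -0.3920

-0.392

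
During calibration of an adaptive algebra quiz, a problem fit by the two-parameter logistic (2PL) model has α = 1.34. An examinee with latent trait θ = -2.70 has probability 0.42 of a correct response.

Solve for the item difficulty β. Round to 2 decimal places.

P(θ) = 1 / (1 + exp(−α(θ − β)))
logit(0.42) = ln(0.42/0.58) = -0.3228
β = θ − logit/(α) = -2.70 − (-0.3228)/1.3400 = -2.4591

-2.46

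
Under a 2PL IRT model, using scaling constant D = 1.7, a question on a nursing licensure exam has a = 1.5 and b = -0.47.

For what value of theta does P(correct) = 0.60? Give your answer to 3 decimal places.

P(theta) = 1 / (1 + exp(−D·a(theta − b)))
logit = ln(0.6000/0.4000) = 0.4055
theta = b + logit/(1.7·a) = -0.47 + 0.4055/2.5500 = -0.3110

-0.311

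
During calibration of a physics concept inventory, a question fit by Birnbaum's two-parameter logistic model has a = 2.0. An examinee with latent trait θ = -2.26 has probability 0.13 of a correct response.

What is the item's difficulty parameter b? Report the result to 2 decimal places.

-1.31

P(θ) = 1 / (1 + exp(−a(θ − b)))
logit(0.13) = ln(0.13/0.87) = -1.9010
b = θ − logit/(a) = -2.26 − (-1.9010)/2.0000 = -1.3095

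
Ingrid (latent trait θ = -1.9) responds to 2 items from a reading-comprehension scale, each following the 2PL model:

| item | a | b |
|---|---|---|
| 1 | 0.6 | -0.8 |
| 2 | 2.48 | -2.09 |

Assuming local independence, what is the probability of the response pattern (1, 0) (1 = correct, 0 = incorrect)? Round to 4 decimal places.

P(θ) = 1 / (1 + exp(−a(θ − b)))
P_1 = 1/(1+e^{0.6600}) = 0.3407
P_2 = 1/(1+e^{-0.4712}) = 0.6157
L = P_1 × (1−P_2) = 0.3407 × 0.3843 = 0.13096

0.1310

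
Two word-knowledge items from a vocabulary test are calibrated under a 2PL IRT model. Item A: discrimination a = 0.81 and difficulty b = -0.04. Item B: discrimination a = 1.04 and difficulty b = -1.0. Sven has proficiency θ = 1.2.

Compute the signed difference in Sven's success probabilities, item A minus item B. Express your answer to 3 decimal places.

P(θ) = 1 / (1 + exp(−a(θ − b)))
P_A = 0.7319
P_B = 0.9079
P_A − P_B = -0.1760

-0.176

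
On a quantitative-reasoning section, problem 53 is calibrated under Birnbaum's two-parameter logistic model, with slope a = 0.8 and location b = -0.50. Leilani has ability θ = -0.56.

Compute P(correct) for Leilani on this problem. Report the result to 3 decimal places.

0.488

P(θ) = 1 / (1 + exp(−a(θ − b)))
Exponent: 0.8 × (-0.56 − (-0.50)) = -0.0480
1/(1 + e^{0.0480}) = 0.4880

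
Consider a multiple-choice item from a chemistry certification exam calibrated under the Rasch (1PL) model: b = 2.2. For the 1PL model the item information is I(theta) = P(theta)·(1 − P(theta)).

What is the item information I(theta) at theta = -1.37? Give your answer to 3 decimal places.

0.027

P = 1/(1+e^{3.5700}) = 0.0274
P(1−P) = 0.0274 × 0.9726 = 0.0266
I = P(1−P) = 0.02663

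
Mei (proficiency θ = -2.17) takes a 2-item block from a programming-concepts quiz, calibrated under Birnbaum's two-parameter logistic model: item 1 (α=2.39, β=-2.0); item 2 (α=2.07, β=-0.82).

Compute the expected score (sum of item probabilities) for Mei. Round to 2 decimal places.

0.46

P(θ) = 1 / (1 + exp(−α(θ − β)))
P_1 = 1/(1+e^{0.4063}) = 0.3998
P_2 = 1/(1+e^{2.7945}) = 0.0576
E[score] = 0.3998 + 0.0576 = 0.4574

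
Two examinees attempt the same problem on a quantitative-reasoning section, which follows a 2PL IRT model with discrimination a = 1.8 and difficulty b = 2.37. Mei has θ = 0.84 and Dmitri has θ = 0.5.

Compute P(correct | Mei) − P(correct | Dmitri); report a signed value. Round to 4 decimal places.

P(θ) = 1 / (1 + exp(−a(θ − b)))
P(Mei) = 0.0599  [exponent -2.7540]
P(Dmitri) = 0.0334  [exponent -3.3660]
Difference = 0.0599 − 0.0334 = 0.0265

0.0265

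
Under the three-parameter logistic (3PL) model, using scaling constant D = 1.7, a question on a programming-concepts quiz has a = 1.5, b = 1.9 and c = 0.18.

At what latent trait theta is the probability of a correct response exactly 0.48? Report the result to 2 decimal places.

P(theta) = c + (1 − c) · 1 / (1 + exp(−D·a(theta − b)))
Remove guessing floor: (0.48 − 0.18)/(1 − 0.18) = 0.3659
logit = ln(0.3659/0.6341) = -0.5500
theta = b + logit/(1.7·a) = 1.9 + (-0.5500)/2.5500 = 1.6843

1.68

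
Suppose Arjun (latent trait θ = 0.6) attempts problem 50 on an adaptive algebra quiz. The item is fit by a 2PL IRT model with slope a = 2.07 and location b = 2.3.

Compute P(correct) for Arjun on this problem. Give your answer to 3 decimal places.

P(θ) = 1 / (1 + exp(−a(θ − b)))
Exponent: 2.07 × (0.6 − 2.3) = -3.5190
1/(1 + e^{3.5190}) = 0.0288

0.029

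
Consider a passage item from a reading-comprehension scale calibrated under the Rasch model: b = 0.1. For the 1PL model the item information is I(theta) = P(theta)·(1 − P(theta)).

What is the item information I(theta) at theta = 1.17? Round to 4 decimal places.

0.1902

P = 1/(1+e^{-1.0700}) = 0.7446
P(1−P) = 0.7446 × 0.2554 = 0.1902
I = P(1−P) = 0.19017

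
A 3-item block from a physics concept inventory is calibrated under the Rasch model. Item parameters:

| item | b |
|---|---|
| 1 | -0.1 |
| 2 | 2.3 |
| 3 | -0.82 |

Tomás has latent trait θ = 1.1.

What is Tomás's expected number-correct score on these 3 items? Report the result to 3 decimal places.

1.872

P(θ) = 1 / (1 + exp(−(θ − b)))
P_1 = 1/(1+e^{-1.2000}) = 0.7685
P_2 = 1/(1+e^{1.2000}) = 0.2315
P_3 = 1/(1+e^{-1.9200}) = 0.8721
E[score] = 0.7685 + 0.2315 + 0.8721 = 1.8721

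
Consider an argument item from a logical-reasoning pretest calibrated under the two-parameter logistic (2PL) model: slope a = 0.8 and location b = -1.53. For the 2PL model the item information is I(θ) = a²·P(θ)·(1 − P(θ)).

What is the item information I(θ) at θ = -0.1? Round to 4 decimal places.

0.1173

P = 1/(1+e^{-1.1440}) = 0.7584
P(1−P) = 0.7584 × 0.2416 = 0.1832
I = a² × P(1−P) = 0.8² × 0.1832 = 0.11726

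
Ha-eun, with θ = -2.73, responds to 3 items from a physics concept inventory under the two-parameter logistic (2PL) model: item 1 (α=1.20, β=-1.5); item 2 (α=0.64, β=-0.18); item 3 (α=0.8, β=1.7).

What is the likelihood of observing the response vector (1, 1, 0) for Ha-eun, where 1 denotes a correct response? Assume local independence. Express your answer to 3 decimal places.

P(θ) = 1 / (1 + exp(−α(θ − β)))
P_1 = 1/(1+e^{1.4760}) = 0.1860
P_2 = 1/(1+e^{1.6320}) = 0.1636
P_3 = 1/(1+e^{3.5440}) = 0.0281
L = P_1 × P_2 × (1−P_3) = 0.1860 × 0.1636 × 0.9719 = 0.02957

0.030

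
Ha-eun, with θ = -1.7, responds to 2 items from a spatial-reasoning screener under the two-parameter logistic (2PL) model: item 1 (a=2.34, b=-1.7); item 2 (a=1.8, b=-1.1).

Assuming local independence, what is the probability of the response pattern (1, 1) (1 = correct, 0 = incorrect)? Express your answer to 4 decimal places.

0.1268

P(θ) = 1 / (1 + exp(−a(θ − b)))
P_1 = 1/(1+e^{0.0000}) = 0.5000
P_2 = 1/(1+e^{1.0800}) = 0.2535
L = P_1 × P_2 = 0.5000 × 0.2535 = 0.12675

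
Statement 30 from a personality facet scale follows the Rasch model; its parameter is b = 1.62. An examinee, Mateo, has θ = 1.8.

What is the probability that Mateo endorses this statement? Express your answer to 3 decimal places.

P(θ) = 1 / (1 + exp(−(θ − b)))
Exponent: (1.8 − 1.62) = 0.1800
1/(1 + e^{-0.1800}) = 0.5449
P = 0.5449

0.545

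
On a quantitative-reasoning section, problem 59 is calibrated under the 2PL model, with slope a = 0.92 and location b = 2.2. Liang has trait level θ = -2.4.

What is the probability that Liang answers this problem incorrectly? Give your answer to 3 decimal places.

P(θ) = 1 / (1 + exp(−a(θ − b)))
Exponent: 0.92 × (-2.4 − 2.2) = -4.2320
1/(1 + e^{4.2320}) = 0.0143
P(incorrect) = 1 − 0.0143 = 0.9857

0.986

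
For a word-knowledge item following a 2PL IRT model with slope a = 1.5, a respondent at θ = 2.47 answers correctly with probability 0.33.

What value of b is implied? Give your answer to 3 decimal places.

P(θ) = 1 / (1 + exp(−a(θ − b)))
logit(0.33) = ln(0.33/0.67) = -0.7082
b = θ − logit/(a) = 2.47 − (-0.7082)/1.5000 = 2.9421

2.942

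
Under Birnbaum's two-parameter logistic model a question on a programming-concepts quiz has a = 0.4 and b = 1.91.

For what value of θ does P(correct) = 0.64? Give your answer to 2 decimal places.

3.35

P(θ) = 1 / (1 + exp(−a(θ − b)))
logit = ln(0.6400/0.3600) = 0.5754
θ = b + logit/(a) = 1.91 + 0.5754/0.4000 = 3.3484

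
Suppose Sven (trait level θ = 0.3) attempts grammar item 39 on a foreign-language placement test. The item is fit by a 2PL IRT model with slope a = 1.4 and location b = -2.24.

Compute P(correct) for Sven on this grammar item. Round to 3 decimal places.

P(θ) = 1 / (1 + exp(−a(θ − b)))
Exponent: 1.4 × (0.3 − (-2.24)) = 3.5560
1/(1 + e^{-3.5560}) = 0.9722

0.972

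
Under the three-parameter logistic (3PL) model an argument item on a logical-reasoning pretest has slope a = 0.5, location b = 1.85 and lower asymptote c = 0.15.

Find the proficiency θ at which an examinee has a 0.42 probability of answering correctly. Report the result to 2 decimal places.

0.32

P(θ) = c + (1 − c) · 1 / (1 + exp(−a(θ − b)))
Remove guessing floor: (0.42 − 0.15)/(1 − 0.15) = 0.3176
logit = ln(0.3176/0.6824) = -0.7646
θ = b + logit/(a) = 1.85 + (-0.7646)/0.5000 = 0.3208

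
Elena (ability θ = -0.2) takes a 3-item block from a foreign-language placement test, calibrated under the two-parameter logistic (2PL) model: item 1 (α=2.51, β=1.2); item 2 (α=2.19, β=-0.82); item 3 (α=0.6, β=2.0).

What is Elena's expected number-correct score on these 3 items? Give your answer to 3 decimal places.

1.035

P(θ) = 1 / (1 + exp(−α(θ − β)))
P_1 = 1/(1+e^{3.5140}) = 0.0289
P_2 = 1/(1+e^{-1.3578}) = 0.7954
P_3 = 1/(1+e^{1.3200}) = 0.2108
E[score] = 0.0289 + 0.7954 + 0.2108 = 1.0351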